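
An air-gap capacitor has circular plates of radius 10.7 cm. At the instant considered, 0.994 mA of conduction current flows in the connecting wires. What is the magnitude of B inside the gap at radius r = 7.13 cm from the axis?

No conduction current crosses the gap, so I_d there equals the 9.94×10^-4 A in the leads.
An Ampèrian loop of radius r encloses a fraction (r/R)² of I_d. Then B·2πr = μ₀ I_d (r/R)², giving B = μ₀ I_d r/(2πR²) = 1.24×10^-9 T.

1.24×10^-9 T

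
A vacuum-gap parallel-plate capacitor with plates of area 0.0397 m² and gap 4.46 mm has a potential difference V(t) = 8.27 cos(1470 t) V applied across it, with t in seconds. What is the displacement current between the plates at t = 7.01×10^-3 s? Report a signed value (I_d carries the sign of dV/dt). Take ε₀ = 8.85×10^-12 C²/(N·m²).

C = ε₀A/d = (8.85×10^-12)(0.0397)/(4.46×10^-3) = 7.878×10^-11 F. dV/dt = V₀ω·−sin(ωt); at ωt = 10.3047 rad this factor is 0.7707.
I_d = C dV/dt = (7.878×10^-11)(8.27)(1470)(0.7707) = 7.38×10^-7 A.

7.38×10^-7 A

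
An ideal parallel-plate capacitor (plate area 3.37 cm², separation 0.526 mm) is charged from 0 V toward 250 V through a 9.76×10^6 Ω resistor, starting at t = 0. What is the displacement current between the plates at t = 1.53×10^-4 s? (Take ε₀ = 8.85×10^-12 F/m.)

1.61×10^-6 A

C = ε₀A/d = (8.85×10^-12)(3.37×10^-4)/(5.26×10^-4) = 5.670×10^-12 F, so τ = RC = 5.534×10^-5 s.
The conduction current is I(t) = (V₀/R) e^(−t/τ), and the displacement current between the plates equals it.
t/τ = 2.765; I_d = (250/9.76×10^6) · e^(−2.765) = (2.561×10^-5)(0.06298) = 1.61×10^-6 A.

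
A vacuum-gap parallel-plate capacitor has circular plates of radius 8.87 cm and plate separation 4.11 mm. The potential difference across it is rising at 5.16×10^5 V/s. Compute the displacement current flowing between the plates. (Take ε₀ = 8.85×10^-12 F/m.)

2.75×10^-5 A

E = V/d so dE/dt = (dV/dt)/d = 1.255×10^8 V/(m·s), and I_d = ε₀ A dE/dt = (8.85×10^-12)(0.02472)(1.255×10^8) = 2.75×10^-5 A.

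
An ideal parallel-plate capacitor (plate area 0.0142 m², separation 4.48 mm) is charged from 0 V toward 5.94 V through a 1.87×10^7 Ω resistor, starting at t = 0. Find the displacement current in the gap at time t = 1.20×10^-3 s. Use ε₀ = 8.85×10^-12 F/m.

C = ε₀A/d = (8.85×10^-12)(0.0142)/(4.48×10^-3) = 2.805×10^-11 F and τ = RC = 5.245×10^-4 s. I_d in the gap equals the RC charging current.
I_d(t) = (V₀/R) e^(−t/τ) = 3.176×10^-7 · e^(−2.288) = 3.22×10^-8 A.

3.22×10^-8 A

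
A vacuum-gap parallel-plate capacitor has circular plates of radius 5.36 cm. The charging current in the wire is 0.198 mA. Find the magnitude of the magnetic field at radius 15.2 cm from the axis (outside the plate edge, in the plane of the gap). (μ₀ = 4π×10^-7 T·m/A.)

2.61×10^-10 T

By continuity the displacement current in the gap matches the conduction current: I_d = 1.98×10^-4 A.
Outside the plates the loop encloses all of I_d, so B·2πr = μ₀ I_d and B = 2.61×10^-10 T.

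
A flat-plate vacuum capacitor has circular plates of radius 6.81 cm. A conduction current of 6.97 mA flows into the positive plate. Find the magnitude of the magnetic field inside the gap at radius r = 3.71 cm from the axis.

By continuity the displacement current in the gap matches the conduction current: I_d = 6.97×10^-3 A.
For r < R the Ampère–Maxwell law gives B(2πr) = μ₀ I_d (r²/R²), so B = μ₀ I_d r/(2πR²) = (4π×10^-7)(6.97×10^-3)(0.0371)/(2π·0.0681²) = 1.12×10^-8 T.

1.12×10^-8 T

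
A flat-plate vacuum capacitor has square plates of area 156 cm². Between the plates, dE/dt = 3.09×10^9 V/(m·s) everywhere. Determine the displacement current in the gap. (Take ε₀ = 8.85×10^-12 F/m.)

I_d = ε₀ A (dE/dt) = (8.85×10^-12)(0.0156 m²)(3.09×10^9) = 4.27×10^-4 A.

4.27×10^-4 A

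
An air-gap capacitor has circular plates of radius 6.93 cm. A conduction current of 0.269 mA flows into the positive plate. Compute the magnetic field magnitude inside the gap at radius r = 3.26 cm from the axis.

By continuity the displacement current in the gap matches the conduction current: I_d = 2.69×10^-4 A.
For r < R the Ampère–Maxwell law gives B(2πr) = μ₀ I_d (r²/R²), so B = μ₀ I_d r/(2πR²) = (4π×10^-7)(2.69×10^-4)(0.0326)/(2π·0.0693²) = 3.65×10^-10 T.

3.65×10^-10 T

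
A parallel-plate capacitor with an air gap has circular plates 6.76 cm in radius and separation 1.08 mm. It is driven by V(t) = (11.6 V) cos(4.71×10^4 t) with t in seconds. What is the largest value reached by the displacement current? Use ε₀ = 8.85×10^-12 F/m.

6.43×10^-5 A

(dE/dt)_max = V₀ω/d = 5.059×10^8 V/(m·s); ω = 4.71×10^4 rad/s.
I_d,max = ε₀ A (dE/dt)_max = (8.85×10^-12)(0.01436)(5.059×10^8) = 6.43×10^-5 A.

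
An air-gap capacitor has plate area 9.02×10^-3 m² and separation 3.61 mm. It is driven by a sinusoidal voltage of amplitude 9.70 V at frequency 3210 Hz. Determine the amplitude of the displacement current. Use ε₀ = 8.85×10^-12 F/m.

4.33×10^-6 A

C = ε₀A/d = (8.85×10^-12)(9.02×10^-3)/(3.61×10^-3) = 2.211×10^-11 F; ω = 2πf = 2.017×10^4 rad/s.
I_d = C dV/dt, so |I_d|_max = C V₀ ω = (2.211×10^-11)(9.70)(2.017×10^4) = 4.33×10^-6 A.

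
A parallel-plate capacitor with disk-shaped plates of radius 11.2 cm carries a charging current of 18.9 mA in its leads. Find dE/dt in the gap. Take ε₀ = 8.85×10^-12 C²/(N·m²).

5.42×10^10 V/(m·s)

The displacement current between the plates equals the conduction current, I_d = 18.9 mA.
Since I_d = ε₀ A dE/dt, dE/dt = I_d/(ε₀A) = (0.0189)/((8.85×10^-12)(0.03941)) = 5.42×10^10 V/(m·s).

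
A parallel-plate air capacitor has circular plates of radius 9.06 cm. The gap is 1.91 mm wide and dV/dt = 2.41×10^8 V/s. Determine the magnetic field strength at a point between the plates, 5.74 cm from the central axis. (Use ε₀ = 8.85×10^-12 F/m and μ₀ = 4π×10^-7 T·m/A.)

dE/dt = (dV/dt)/d = 1.262×10^11 V/(m·s); I_d = ε₀(πR²)(dE/dt) = (8.85×10^-12)(0.02579)(1.262×10^11) = 0.02880 A.
∮B·dl = μ₀ I_d,enc with I_d,enc = I_d r²/R² = 0.01156 A; so B = μ₀ I_d,enc/(2πr) = 4.03×10^-8 T.

4.03×10^-8 T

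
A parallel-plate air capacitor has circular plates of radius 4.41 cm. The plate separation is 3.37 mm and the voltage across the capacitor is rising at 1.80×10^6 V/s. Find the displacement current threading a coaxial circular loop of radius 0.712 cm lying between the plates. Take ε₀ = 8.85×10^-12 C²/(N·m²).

7.53×10^-7 A

With E = V/d, dE/dt = 5.341×10^8 V/(m·s) and πR² = 6.110×10^-3 m², giving I_d = ε₀ πR² dE/dt = 2.888×10^-5 A.
Through an area πr² the displacement current is I_d·(πr²/πR²) = I_d (r/R)² = 7.53×10^-7 A.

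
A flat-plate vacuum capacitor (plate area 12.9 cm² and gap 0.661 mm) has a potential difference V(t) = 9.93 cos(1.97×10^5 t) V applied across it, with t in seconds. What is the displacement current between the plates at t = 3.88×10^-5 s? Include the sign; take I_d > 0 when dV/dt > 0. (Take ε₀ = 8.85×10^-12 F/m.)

dE/dt = (V₀ω/d)·−sin(ωt) with ωt = 7.6436 rad: (9.93)(1.97×10^5)(-0.9780)/(6.61×10^-4) = -2.894×10^9 V/(m·s).
I_d = ε₀ A dE/dt = (8.85×10^-12)(1.29×10^-3)(-2.894×10^9) = -3.30×10^-5 A.

-3.30×10^-5 A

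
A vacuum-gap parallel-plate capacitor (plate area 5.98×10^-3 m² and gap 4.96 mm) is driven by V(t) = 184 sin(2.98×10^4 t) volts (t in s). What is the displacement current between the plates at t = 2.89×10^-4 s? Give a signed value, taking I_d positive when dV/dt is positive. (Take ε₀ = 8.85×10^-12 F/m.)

C = ε₀A/d = (8.85×10^-12)(5.98×10^-3)/(4.96×10^-3) = 1.067×10^-11 F. dV/dt = V₀ω·cos(ωt); at ωt = 8.6122 rad this factor is -0.6876.
I_d = C dV/dt = (1.067×10^-11)(184)(2.98×10^4)(-0.6876) = -4.02×10^-5 A.

-4.02×10^-5 A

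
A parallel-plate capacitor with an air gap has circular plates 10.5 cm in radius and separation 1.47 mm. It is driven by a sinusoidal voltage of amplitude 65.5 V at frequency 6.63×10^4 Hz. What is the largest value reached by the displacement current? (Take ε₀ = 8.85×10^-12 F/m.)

C = ε₀A/d = (8.85×10^-12)(0.03464)/(1.47×10^-3) = 2.085×10^-10 F; ω = 2πf = 4.166×10^5 rad/s.
I_d = C dV/dt, so |I_d|_max = C V₀ ω = (2.085×10^-10)(65.5)(4.166×10^5) = 5.69×10^-3 A.

5.69×10^-3 A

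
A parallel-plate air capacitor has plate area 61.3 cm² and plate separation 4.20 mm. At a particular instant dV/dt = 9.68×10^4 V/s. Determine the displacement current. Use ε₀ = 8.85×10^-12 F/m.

1.25×10^-6 A

E = V/d so dE/dt = (dV/dt)/d = 2.305×10^7 V/(m·s), and I_d = ε₀ A dE/dt = (8.85×10^-12)(6.13×10^-3)(2.305×10^7) = 1.25×10^-6 A.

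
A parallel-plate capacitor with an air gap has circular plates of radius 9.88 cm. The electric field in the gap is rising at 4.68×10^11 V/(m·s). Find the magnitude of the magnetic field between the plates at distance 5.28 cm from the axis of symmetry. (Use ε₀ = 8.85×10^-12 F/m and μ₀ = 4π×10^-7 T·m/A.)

Through the whole plate area (πR² = 0.03067 m²), I_d = ε₀ πR² dE/dt = 0.1270 A.
∮B·dl = μ₀ I_d,enc with I_d,enc = I_d r²/R² = 0.03627 A; so B = μ₀ I_d,enc/(2πr) = 1.37×10^-7 T.

1.37×10^-7 T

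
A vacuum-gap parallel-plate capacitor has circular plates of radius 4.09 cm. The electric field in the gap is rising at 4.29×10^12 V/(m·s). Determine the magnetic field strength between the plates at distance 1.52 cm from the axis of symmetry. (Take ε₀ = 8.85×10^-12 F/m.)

3.63×10^-7 T

I_d = ε₀ dΦ_E/dt = ε₀ πR² (dE/dt) = (8.85×10^-12)(5.255×10^-3)(4.29×10^12) = 0.1995 A through the full plate area.
An Ampèrian loop of radius r encloses a fraction (r/R)² of I_d. Then B·2πr = μ₀ I_d (r/R)², giving B = μ₀ I_d r/(2πR²) = 3.63×10^-7 T.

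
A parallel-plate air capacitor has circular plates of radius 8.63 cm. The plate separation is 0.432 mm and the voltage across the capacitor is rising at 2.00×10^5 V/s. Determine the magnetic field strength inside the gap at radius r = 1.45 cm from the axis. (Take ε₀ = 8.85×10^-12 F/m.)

dE/dt = (dV/dt)/d = 4.630×10^8 V/(m·s); I_d = ε₀(πR²)(dE/dt) = (8.85×10^-12)(0.02340)(4.630×10^8) = 9.588×10^-5 A.
∮B·dl = μ₀ I_d,enc with I_d,enc = I_d r²/R² = 2.707×10^-6 A; so B = μ₀ I_d,enc/(2πr) = 3.73×10^-11 T.

3.73×10^-11 T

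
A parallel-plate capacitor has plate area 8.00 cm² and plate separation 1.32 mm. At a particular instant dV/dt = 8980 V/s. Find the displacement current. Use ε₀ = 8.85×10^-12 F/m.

4.82×10^-8 A

E = V/d so dE/dt = (dV/dt)/d = 6.803×10^6 V/(m·s), and I_d = ε₀ A dE/dt = (8.85×10^-12)(8.00×10^-4)(6.803×10^6) = 4.82×10^-8 A.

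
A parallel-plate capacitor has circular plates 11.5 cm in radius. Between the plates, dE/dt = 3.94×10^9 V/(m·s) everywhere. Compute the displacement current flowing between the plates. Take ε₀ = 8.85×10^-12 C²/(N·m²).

1.45×10^-3 A

I_d = ε₀ A (dE/dt) = (8.85×10^-12)(0.04155 m²)(3.94×10^9) = 1.45×10^-3 A.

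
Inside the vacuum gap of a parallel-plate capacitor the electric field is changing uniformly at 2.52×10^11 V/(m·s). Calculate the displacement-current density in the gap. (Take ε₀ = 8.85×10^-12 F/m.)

J_d = ε₀ ∂E/∂t, so J_d = 2.23 A/m².

2.23 A/m²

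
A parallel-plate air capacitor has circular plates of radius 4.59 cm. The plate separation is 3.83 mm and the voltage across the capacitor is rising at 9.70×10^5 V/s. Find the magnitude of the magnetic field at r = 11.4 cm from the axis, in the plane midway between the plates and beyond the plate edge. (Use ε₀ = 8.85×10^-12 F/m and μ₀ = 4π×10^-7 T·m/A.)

dE/dt = (dV/dt)/d = 2.533×10^8 V/(m·s); I_d = ε₀(πR²)(dE/dt) = (8.85×10^-12)(6.619×10^-3)(2.533×10^8) = 1.484×10^-5 A.
With r > R the enclosed displacement current is the full I_d; B = μ₀ I_d / (2πr) = 2.60×10^-11 T.

2.60×10^-11 T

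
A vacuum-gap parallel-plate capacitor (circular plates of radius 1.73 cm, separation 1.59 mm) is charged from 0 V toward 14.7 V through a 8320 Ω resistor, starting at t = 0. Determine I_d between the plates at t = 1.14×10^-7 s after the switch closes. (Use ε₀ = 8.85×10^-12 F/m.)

1.29×10^-4 A

With C = ε₀A/d = (8.85×10^-12)(9.402×10^-4)/(1.59×10^-3) = 5.233×10^-12 F, the time constant is τ = RC = 4.354×10^-8 s, so t/τ = 2.618 and e^(−t/τ) = 0.07295.
I_d = I_cond = (V₀/R) e^(−t/τ) = (1.767×10^-3)(0.07295) = 1.29×10^-4 A.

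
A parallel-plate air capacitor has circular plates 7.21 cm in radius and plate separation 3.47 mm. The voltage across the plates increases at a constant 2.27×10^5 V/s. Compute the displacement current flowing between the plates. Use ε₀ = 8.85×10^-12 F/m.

E = V/d so dE/dt = (dV/dt)/d = 6.542×10^7 V/(m·s), and I_d = ε₀ A dE/dt = (8.85×10^-12)(0.01633)(6.542×10^7) = 9.45×10^-6 A.

9.45×10^-6 A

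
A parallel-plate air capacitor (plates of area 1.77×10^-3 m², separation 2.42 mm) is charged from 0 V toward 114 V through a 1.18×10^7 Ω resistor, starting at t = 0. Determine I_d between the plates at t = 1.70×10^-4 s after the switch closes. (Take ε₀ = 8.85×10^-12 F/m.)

C = ε₀A/d = (8.85×10^-12)(1.77×10^-3)/(2.42×10^-3) = 6.473×10^-12 F and τ = RC = 7.638×10^-5 s. I_d in the gap equals the RC charging current.
I_d(t) = (V₀/R) e^(−t/τ) = 9.661×10^-6 · e^(−2.226) = 1.04×10^-6 A.

1.04×10^-6 A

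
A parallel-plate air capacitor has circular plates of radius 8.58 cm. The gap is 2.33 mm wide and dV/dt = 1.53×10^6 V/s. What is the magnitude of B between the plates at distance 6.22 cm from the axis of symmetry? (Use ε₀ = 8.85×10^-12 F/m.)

dE/dt = (dV/dt)/d = 6.567×10^8 V/(m·s); I_d = ε₀(πR²)(dE/dt) = (8.85×10^-12)(0.02313)(6.567×10^8) = 1.344×10^-4 A.
For r < R the Ampère–Maxwell law gives B(2πr) = μ₀ I_d (r²/R²), so B = μ₀ I_d r/(2πR²) = (4π×10^-7)(1.344×10^-4)(0.0622)/(2π·0.0858²) = 2.27×10^-10 T.

2.27×10^-10 T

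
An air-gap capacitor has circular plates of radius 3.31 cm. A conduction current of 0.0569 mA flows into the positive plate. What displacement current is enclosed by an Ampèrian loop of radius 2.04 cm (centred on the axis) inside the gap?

By continuity the displacement current in the gap matches the conduction current: I_d = 5.69×10^-5 A.
Through an area πr² the displacement current is I_d·(πr²/πR²) = I_d (r/R)² = 2.16×10^-5 A.

2.16×10^-5 A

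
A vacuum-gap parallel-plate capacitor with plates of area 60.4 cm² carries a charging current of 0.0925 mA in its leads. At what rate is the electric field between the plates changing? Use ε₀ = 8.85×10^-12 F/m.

Charge continuity gives I_d = I = 9.25×10^-5 A between the plates.
Then dE/dt = I_d/(ε₀A) = 1.73×10^9 V/(m·s).

1.73×10^9 V/(m·s)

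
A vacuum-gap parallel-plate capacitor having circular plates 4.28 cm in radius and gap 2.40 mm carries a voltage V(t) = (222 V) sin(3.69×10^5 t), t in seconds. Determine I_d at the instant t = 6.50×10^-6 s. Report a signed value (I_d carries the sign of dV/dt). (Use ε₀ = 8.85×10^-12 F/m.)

-1.28×10^-3 A

dE/dt = (V₀ω/d)·cos(ωt) with ωt = 2.3985 rad: (222)(3.69×10^5)(-0.7364)/(2.40×10^-3) = -2.514×10^10 V/(m·s).
I_d = ε₀ A dE/dt = (8.85×10^-12)(5.755×10^-3)(-2.514×10^10) = -1.28×10^-3 A.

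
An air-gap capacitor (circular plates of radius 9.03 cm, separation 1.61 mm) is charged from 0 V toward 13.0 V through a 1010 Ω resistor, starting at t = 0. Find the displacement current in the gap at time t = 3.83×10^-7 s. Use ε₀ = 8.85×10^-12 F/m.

8.71×10^-4 A

C = ε₀A/d = (8.85×10^-12)(0.02562)/(1.61×10^-3) = 1.408×10^-10 F, so τ = RC = 1.422×10^-7 s.
The conduction current is I(t) = (V₀/R) e^(−t/τ), and the displacement current between the plates equals it.
t/τ = 2.693; I_d = (13.0/1010) · e^(−2.693) = (0.01287)(0.06768) = 8.71×10^-4 A.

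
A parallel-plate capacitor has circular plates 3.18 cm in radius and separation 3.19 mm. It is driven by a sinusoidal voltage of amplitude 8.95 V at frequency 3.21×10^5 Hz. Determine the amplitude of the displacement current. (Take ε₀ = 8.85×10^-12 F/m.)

1.59×10^-4 A

The displacement current equals the conduction current C dV/dt, which peaks at C V₀ ω.
With C = ε₀A/d = (8.85×10^-12)(3.177×10^-3)/(3.19×10^-3) = 8.814×10^-12 F and ω = 2πf = 2.017×10^6 rad/s, I_d,max = (8.814×10^-12)(8.95)(2.017×10^6) = 1.59×10^-4 A.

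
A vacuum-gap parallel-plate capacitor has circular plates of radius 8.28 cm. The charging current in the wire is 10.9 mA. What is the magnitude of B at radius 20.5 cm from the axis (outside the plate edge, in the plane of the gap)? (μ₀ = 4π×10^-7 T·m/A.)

1.06×10^-8 T

Between the plates the displacement current equals the wire current: I_d = 10.9 mA = 0.0109 A.
For r ≥ R the full I_d is enclosed: B = μ₀ I_d/(2πr) = (4π×10^-7)(0.0109)/(2π·0.205) = 1.06×10^-8 T.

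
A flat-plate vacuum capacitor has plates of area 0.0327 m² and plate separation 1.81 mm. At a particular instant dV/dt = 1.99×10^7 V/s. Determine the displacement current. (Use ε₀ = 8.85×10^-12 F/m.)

The displacement current equals the charging current C dV/dt. With C = ε₀A/d = (8.85×10^-12)(0.0327)/(1.81×10^-3) = 1.599×10^-10 F, I_d = (1.599×10^-10)(1.99×10^7) = 3.18×10^-3 A.

3.18×10^-3 A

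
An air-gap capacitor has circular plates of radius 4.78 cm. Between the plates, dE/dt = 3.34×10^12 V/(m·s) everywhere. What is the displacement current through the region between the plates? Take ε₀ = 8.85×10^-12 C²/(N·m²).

0.212 A

With a uniform field, Φ_E = EA, so I_d = ε₀ A dE/dt = 0.212 A.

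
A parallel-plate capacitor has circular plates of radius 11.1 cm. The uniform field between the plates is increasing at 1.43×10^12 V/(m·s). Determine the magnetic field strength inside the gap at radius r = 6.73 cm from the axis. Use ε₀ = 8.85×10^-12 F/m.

5.35×10^-7 T

I_d = ε₀ dΦ_E/dt = ε₀ πR² (dE/dt) = (8.85×10^-12)(0.03871)(1.43×10^12) = 0.4899 A through the full plate area.
∮B·dl = μ₀ I_d,enc with I_d,enc = I_d r²/R² = 0.1801 A; so B = μ₀ I_d,enc/(2πr) = 5.35×10^-7 T.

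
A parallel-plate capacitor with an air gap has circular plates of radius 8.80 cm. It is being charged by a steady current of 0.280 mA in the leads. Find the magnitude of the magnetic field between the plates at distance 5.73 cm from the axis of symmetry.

4.14×10^-10 T

No conduction current crosses the gap, so I_d there equals the 2.80×10^-4 A in the leads.
For r < R the Ampère–Maxwell law gives B(2πr) = μ₀ I_d (r²/R²), so B = μ₀ I_d r/(2πR²) = (4π×10^-7)(2.80×10^-4)(0.0573)/(2π·0.0880²) = 4.14×10^-10 T.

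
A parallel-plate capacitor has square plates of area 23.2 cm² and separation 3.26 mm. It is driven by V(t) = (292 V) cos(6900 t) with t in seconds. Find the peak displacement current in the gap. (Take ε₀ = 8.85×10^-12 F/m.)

(dE/dt)_max = V₀ω/d = 6.180×10^8 V/(m·s); ω = 6900 rad/s.
I_d,max = ε₀ A (dE/dt)_max = (8.85×10^-12)(2.32×10^-3)(6.180×10^8) = 1.27×10^-5 A.

1.27×10^-5 A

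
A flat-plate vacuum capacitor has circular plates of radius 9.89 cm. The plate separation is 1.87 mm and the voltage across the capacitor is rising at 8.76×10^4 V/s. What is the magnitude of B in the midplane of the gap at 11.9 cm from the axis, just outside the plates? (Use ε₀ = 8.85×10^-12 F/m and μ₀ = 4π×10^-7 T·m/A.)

dE/dt = (dV/dt)/d = 4.684×10^7 V/(m·s); I_d = ε₀(πR²)(dE/dt) = (8.85×10^-12)(0.03073)(4.684×10^7) = 1.274×10^-5 A.
With r > R the enclosed displacement current is the full I_d; B = μ₀ I_d / (2πr) = 2.14×10^-11 T.

2.14×10^-11 T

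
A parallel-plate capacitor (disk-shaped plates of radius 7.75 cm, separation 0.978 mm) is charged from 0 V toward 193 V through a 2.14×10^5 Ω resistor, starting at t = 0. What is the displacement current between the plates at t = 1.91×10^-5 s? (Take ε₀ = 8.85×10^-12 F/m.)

5.35×10^-4 A

C = ε₀A/d = (8.85×10^-12)(0.01887)/(9.78×10^-4) = 1.708×10^-10 F, so τ = RC = 3.655×10^-5 s.
The conduction current is I(t) = (V₀/R) e^(−t/τ), and the displacement current between the plates equals it.
t/τ = 0.5226; I_d = (193/2.14×10^5) · e^(−0.5226) = (9.019×10^-4)(0.5930) = 5.35×10^-4 A.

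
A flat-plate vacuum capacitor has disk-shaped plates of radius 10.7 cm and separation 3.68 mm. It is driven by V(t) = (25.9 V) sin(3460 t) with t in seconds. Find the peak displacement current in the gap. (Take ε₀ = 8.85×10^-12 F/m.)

(dE/dt)_max = V₀ω/d = 2.435×10^7 V/(m·s); ω = 3460 rad/s.
I_d,max = ε₀ A (dE/dt)_max = (8.85×10^-12)(0.03597)(2.435×10^7) = 7.75×10^-6 A.

7.75×10^-6 A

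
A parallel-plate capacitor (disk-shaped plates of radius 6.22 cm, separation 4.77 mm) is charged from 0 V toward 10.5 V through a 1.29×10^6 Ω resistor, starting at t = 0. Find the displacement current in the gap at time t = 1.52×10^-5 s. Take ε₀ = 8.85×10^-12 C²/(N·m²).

4.83×10^-6 A

With C = ε₀A/d = (8.85×10^-12)(0.01215)/(4.77×10^-3) = 2.254×10^-11 F, the time constant is τ = RC = 2.908×10^-5 s, so t/τ = 0.5227 and e^(−t/τ) = 0.5929.
I_d = I_cond = (V₀/R) e^(−t/τ) = (8.140×10^-6)(0.5929) = 4.83×10^-6 A.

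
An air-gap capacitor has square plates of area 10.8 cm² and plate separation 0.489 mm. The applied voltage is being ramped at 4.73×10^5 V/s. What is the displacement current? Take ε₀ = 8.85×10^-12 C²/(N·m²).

C = ε₀A/d = (8.85×10^-12)(1.08×10^-3)/(4.89×10^-4) = 1.955×10^-11 F.
I_d = C dV/dt = (1.955×10^-11)(4.73×10^5) = 9.25×10^-6 A.

9.25×10^-6 A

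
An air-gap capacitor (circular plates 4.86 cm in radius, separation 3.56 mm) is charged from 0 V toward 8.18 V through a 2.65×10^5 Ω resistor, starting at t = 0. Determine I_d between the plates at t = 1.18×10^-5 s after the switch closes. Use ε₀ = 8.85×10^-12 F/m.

C = ε₀A/d = (8.85×10^-12)(7.420×10^-3)/(3.56×10^-3) = 1.845×10^-11 F, so τ = RC = 4.889×10^-6 s.
The conduction current is I(t) = (V₀/R) e^(−t/τ), and the displacement current between the plates equals it.
t/τ = 2.414; I_d = (8.18/2.65×10^5) · e^(−2.414) = (3.087×10^-5)(0.08946) = 2.76×10^-6 A.

2.76×10^-6 A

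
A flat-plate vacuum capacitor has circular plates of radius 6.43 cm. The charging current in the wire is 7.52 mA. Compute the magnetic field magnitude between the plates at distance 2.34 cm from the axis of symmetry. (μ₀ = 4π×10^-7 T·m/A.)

Between the plates the displacement current equals the wire current: I_d = 7.52 mA = 7.52×10^-3 A.
For r < R the Ampère–Maxwell law gives B(2πr) = μ₀ I_d (r²/R²), so B = μ₀ I_d r/(2πR²) = (4π×10^-7)(7.52×10^-3)(0.0234)/(2π·0.0643²) = 8.51×10^-9 T.

8.51×10^-9 T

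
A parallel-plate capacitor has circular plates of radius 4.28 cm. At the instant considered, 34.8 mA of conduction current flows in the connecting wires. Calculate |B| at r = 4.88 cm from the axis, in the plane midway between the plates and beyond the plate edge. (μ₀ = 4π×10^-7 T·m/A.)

1.43×10^-7 T

No conduction current crosses the gap, so I_d there equals the 0.0348 A in the leads.
With r > R the enclosed displacement current is the full I_d; B = μ₀ I_d / (2πr) = 1.43×10^-7 T.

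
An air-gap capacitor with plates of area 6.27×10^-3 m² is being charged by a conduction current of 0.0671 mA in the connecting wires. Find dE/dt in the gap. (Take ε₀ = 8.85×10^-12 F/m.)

1.21×10^9 V/(m·s)

Charge continuity gives I_d = I = 6.71×10^-5 A between the plates.
Then dE/dt = I_d/(ε₀A) = 1.21×10^9 V/(m·s).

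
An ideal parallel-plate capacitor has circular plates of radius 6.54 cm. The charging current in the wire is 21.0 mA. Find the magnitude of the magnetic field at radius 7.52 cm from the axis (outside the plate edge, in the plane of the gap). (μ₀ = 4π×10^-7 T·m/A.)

Between the plates the displacement current equals the wire current: I_d = 21.0 mA = 0.0210 A.
With r > R the enclosed displacement current is the full I_d; B = μ₀ I_d / (2πr) = 5.59×10^-8 T.

5.59×10^-8 T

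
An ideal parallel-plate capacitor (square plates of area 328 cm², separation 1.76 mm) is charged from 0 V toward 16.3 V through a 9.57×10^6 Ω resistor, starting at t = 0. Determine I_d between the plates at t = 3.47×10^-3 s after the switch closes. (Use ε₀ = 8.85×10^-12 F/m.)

C = ε₀A/d = (8.85×10^-12)(0.0328)/(1.76×10^-3) = 1.649×10^-10 F and τ = RC = 1.578×10^-3 s. I_d in the gap equals the RC charging current.
I_d(t) = (V₀/R) e^(−t/τ) = 1.703×10^-6 · e^(−2.199) = 1.89×10^-7 A.

1.89×10^-7 A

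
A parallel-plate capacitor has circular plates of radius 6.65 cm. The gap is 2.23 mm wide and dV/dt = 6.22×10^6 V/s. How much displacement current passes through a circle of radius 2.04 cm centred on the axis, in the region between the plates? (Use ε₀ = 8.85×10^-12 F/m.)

3.23×10^-5 A

dE/dt = (dV/dt)/d = 2.789×10^9 V/(m·s); I_d = ε₀(πR²)(dE/dt) = (8.85×10^-12)(0.01389)(2.789×10^9) = 3.428×10^-4 A.
Since J_d is uniform, the enclosed fraction is (r/R)² = 0.09411, giving I_d,enc = 3.23×10^-5 A.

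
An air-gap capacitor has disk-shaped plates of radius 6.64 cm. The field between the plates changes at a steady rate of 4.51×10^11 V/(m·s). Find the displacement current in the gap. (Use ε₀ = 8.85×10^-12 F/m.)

With a uniform field, Φ_E = EA, so I_d = ε₀ A dE/dt = 0.0553 A.

0.0553 A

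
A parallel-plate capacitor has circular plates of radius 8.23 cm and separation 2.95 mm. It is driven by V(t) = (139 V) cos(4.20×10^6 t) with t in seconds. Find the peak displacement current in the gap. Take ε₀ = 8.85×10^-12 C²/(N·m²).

C = ε₀A/d = (8.85×10^-12)(0.02128)/(2.95×10^-3) = 6.384×10^-11 F; ω = 4.20×10^6 rad/s.
I_d = C dV/dt, so |I_d|_max = C V₀ ω = (6.384×10^-11)(139)(4.20×10^6) = 0.0373 A.

0.0373 A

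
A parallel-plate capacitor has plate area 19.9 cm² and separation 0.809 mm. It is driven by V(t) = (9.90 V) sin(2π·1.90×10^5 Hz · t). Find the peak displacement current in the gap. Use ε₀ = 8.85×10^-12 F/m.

2.57×10^-4 A

The displacement current equals the conduction current C dV/dt, which peaks at C V₀ ω.
With C = ε₀A/d = (8.85×10^-12)(1.99×10^-3)/(8.09×10^-4) = 2.177×10^-11 F and ω = 2πf = 1.194×10^6 rad/s, I_d,max = (2.177×10^-11)(9.90)(1.194×10^6) = 2.57×10^-4 A.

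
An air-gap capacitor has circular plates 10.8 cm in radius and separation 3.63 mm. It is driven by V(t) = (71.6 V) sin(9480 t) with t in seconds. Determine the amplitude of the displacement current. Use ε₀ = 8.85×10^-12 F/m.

6.06×10^-5 A

The displacement current equals the conduction current C dV/dt, which peaks at C V₀ ω.
With C = ε₀A/d = (8.85×10^-12)(0.03664)/(3.63×10^-3) = 8.933×10^-11 F and ω = 9480 rad/s, I_d,max = (8.933×10^-11)(71.6)(9480) = 6.06×10^-5 A.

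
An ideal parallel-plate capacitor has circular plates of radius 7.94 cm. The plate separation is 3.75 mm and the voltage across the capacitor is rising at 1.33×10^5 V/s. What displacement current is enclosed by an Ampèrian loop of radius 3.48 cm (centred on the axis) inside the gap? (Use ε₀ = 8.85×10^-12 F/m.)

With E = V/d, dE/dt = 3.547×10^7 V/(m·s) and πR² = 0.01981 m², giving I_d = ε₀ πR² dE/dt = 6.219×10^-6 A.
Through an area πr² the displacement current is I_d·(πr²/πR²) = I_d (r/R)² = 1.19×10^-6 A.

1.19×10^-6 A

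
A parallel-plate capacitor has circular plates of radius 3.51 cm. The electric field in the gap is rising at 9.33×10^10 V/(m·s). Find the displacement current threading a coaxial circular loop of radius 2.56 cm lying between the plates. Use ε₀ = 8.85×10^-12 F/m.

Through the whole plate area (πR² = 3.870×10^-3 m²), I_d = ε₀ πR² dE/dt = 3.195×10^-3 A.
Through an area πr² the displacement current is I_d·(πr²/πR²) = I_d (r/R)² = 1.70×10^-3 A.

1.70×10^-3 A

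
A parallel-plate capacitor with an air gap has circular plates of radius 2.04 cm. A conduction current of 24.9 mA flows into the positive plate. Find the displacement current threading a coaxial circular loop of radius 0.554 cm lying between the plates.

Between the plates the displacement current equals the wire current: I_d = 24.9 mA = 0.0249 A.
Since J_d is uniform, the enclosed fraction is (r/R)² = 0.07375, giving I_d,enc = 1.84×10^-3 A.

1.84×10^-3 A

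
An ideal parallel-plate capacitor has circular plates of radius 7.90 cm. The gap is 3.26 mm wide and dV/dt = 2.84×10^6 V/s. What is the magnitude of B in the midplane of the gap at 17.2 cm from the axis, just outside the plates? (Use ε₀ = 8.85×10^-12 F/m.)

I_d = C dV/dt with C = ε₀πR²/d = 5.324×10^-11 F, so I_d = (5.324×10^-11)(2.84×10^6) = 1.512×10^-4 A.
Outside the plates the loop encloses all of I_d, so B·2πr = μ₀ I_d and B = 1.76×10^-10 T.

1.76×10^-10 T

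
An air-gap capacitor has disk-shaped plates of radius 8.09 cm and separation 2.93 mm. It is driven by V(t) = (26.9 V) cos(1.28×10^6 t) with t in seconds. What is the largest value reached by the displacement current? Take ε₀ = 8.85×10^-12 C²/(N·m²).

2.14×10^-3 A

(dE/dt)_max = V₀ω/d = 1.175×10^10 V/(m·s); ω = 1.28×10^6 rad/s.
I_d,max = ε₀ A (dE/dt)_max = (8.85×10^-12)(0.02056)(1.175×10^10) = 2.14×10^-3 A.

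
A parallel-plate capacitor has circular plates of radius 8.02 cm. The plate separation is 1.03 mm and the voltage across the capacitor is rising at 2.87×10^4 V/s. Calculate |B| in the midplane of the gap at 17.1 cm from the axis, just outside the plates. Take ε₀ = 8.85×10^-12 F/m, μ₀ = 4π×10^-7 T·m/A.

I_d = C dV/dt with C = ε₀πR²/d = 1.736×10^-10 F, so I_d = (1.736×10^-10)(2.87×10^4) = 4.982×10^-6 A.
Outside the plates the loop encloses all of I_d, so B·2πr = μ₀ I_d and B = 5.83×10^-12 T.

5.83×10^-12 T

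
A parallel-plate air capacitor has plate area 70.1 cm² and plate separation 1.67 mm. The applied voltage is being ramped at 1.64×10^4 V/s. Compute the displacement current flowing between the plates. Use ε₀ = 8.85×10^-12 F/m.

6.09×10^-7 A

E = V/d so dE/dt = (dV/dt)/d = 9.820×10^6 V/(m·s), and I_d = ε₀ A dE/dt = (8.85×10^-12)(7.01×10^-3)(9.820×10^6) = 6.09×10^-7 A.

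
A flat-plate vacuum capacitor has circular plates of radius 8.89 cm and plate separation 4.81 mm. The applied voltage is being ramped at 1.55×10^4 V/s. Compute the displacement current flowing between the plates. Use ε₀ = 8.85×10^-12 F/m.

The displacement current equals the charging current C dV/dt. With C = ε₀A/d = (8.85×10^-12)(0.02483)/(4.81×10^-3) = 4.569×10^-11 F, I_d = (4.569×10^-11)(1.55×10^4) = 7.08×10^-7 A.

7.08×10^-7 A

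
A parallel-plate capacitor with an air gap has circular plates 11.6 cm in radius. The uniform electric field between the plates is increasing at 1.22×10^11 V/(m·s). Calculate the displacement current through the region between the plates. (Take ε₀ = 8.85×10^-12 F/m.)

I_d = ε₀ A (dE/dt) = (8.85×10^-12)(0.04227 m²)(1.22×10^11) = 0.0456 A.

0.0456 A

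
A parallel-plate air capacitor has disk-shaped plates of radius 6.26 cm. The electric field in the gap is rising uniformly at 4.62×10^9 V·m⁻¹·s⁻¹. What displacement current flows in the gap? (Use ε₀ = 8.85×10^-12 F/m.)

The displacement current is ε₀ times dΦ_E/dt = ε₀ A dE/dt = (8.85×10^-12)(0.01231)(4.62×10^9) = 5.03×10^-4 A.

5.03×10^-4 A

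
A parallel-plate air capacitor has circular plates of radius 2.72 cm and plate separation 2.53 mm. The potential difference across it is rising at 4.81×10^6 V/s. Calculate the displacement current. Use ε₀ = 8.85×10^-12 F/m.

E = V/d so dE/dt = (dV/dt)/d = 1.901×10^9 V/(m·s), and I_d = ε₀ A dE/dt = (8.85×10^-12)(2.324×10^-3)(1.901×10^9) = 3.91×10^-5 A.

3.91×10^-5 A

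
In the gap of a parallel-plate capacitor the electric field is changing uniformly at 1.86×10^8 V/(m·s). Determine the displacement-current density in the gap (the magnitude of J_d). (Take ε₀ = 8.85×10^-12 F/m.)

1.65×10^-3 A/m²

J_d = ε₀ ∂E/∂t, so J_d = 1.65×10^-3 A/m².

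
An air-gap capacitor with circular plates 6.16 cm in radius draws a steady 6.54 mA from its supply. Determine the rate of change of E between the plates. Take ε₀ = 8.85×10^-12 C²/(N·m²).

The displacement current between the plates equals the conduction current, I_d = 6.54 mA.
Then dE/dt = I_d/(ε₀A) = 6.20×10^10 V/(m·s).

6.20×10^10 V/(m·s)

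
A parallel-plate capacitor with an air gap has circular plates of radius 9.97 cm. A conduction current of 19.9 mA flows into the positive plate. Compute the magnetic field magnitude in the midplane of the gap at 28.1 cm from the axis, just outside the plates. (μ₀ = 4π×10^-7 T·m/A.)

No conduction current crosses the gap, so I_d there equals the 0.0199 A in the leads.
With r > R the enclosed displacement current is the full I_d; B = μ₀ I_d / (2πr) = 1.42×10^-8 T.

1.42×10^-8 T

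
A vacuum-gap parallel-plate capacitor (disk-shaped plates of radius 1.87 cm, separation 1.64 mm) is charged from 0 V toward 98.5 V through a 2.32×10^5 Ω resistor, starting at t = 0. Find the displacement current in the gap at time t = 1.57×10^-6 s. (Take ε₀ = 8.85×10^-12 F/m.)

1.36×10^-4 A

C = ε₀A/d = (8.85×10^-12)(1.099×10^-3)/(1.64×10^-3) = 5.931×10^-12 F and τ = RC = 1.376×10^-6 s. I_d in the gap equals the RC charging current.
I_d(t) = (V₀/R) e^(−t/τ) = 4.246×10^-4 · e^(−1.141) = 1.36×10^-4 A.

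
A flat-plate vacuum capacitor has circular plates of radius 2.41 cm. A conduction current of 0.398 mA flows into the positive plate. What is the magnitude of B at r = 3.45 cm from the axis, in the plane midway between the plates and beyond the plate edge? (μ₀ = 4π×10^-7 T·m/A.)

2.31×10^-9 T

Between the plates the displacement current equals the wire current: I_d = 0.398 mA = 3.98×10^-4 A.
With r > R the enclosed displacement current is the full I_d; B = μ₀ I_d / (2πr) = 2.31×10^-9 T.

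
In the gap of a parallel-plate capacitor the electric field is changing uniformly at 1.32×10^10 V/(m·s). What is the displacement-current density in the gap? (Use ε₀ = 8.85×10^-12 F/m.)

0.117 A/m²

J_d = ε₀ ∂E/∂t, so J_d = 0.117 A/m².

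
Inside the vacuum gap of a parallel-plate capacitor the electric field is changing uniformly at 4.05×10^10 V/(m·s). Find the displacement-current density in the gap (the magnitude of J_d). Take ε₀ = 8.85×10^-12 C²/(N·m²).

0.358 A/m²

J_d = ε₀ ∂E/∂t, so J_d = 0.358 A/m².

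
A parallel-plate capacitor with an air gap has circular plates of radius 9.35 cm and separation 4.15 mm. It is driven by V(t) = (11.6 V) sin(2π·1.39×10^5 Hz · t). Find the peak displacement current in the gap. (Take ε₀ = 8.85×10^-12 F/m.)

5.93×10^-4 A

C = ε₀A/d = (8.85×10^-12)(0.02746)/(4.15×10^-3) = 5.856×10^-11 F; ω = 2πf = 8.734×10^5 rad/s.
I_d = C dV/dt, so |I_d|_max = C V₀ ω = (5.856×10^-11)(11.6)(8.734×10^5) = 5.93×10^-4 A.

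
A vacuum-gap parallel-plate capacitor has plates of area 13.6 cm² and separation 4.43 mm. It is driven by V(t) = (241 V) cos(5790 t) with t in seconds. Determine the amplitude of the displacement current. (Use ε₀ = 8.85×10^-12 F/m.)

3.79×10^-6 A

(dE/dt)_max = V₀ω/d = 3.150×10^8 V/(m·s); ω = 5790 rad/s.
I_d,max = ε₀ A (dE/dt)_max = (8.85×10^-12)(1.36×10^-3)(3.150×10^8) = 3.79×10^-6 A.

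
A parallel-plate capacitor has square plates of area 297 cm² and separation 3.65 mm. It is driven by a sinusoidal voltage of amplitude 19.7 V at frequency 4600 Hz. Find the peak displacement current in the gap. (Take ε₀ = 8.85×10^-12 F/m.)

4.10×10^-5 A

The displacement current equals the conduction current C dV/dt, which peaks at C V₀ ω.
With C = ε₀A/d = (8.85×10^-12)(0.0297)/(3.65×10^-3) = 7.201×10^-11 F and ω = 2πf = 2.890×10^4 rad/s, I_d,max = (7.201×10^-11)(19.7)(2.890×10^4) = 4.10×10^-5 A.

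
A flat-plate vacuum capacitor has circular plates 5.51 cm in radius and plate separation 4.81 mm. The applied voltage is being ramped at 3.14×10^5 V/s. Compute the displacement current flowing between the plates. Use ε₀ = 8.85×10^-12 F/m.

E = V/d so dE/dt = (dV/dt)/d = 6.528×10^7 V/(m·s), and I_d = ε₀ A dE/dt = (8.85×10^-12)(9.538×10^-3)(6.528×10^7) = 5.51×10^-6 A.

5.51×10^-6 A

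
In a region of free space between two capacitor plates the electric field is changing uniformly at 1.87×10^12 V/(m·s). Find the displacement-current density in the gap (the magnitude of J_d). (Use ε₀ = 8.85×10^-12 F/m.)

J_d = ε₀ dE/dt = (8.85×10^-12)(1.87×10^12) = 16.5 A/m².

16.5 A/m²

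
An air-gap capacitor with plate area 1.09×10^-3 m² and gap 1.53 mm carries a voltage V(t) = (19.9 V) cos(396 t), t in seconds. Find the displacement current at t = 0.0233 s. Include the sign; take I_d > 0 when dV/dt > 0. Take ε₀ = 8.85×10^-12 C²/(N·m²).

-9.77×10^-9 A

C = ε₀A/d = (8.85×10^-12)(1.09×10^-3)/(1.53×10^-3) = 6.305×10^-12 F. dV/dt = V₀ω·−sin(ωt); at ωt = 9.2268 rad this factor is -0.1967.
I_d = C dV/dt = (6.305×10^-12)(19.9)(396)(-0.1967) = -9.77×10^-9 A.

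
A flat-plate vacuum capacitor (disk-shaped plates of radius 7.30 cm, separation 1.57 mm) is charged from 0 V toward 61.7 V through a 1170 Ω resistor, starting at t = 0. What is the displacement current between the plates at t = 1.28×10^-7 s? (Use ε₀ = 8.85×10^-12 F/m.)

C = ε₀A/d = (8.85×10^-12)(0.01674)/(1.57×10^-3) = 9.436×10^-11 F, so τ = RC = 1.104×10^-7 s.
The conduction current is I(t) = (V₀/R) e^(−t/τ), and the displacement current between the plates equals it.
t/τ = 1.159; I_d = (61.7/1170) · e^(−1.159) = (0.05274)(0.3138) = 0.0165 A.

0.0165 A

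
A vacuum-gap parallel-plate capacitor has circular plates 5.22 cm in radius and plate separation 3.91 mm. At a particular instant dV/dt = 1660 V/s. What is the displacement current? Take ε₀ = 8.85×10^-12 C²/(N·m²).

C = ε₀A/d = (8.85×10^-12)(8.560×10^-3)/(3.91×10^-3) = 1.937×10^-11 F.
I_d = C dV/dt = (1.937×10^-11)(1660) = 3.22×10^-8 A.

3.22×10^-8 A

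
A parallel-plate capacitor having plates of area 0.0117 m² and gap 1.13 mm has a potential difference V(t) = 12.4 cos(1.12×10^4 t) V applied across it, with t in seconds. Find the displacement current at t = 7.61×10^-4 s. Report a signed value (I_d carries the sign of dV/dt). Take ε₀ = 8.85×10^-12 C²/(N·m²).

dE/dt = (V₀ω/d)·−sin(ωt) with ωt = 8.5232 rad: (12.4)(1.12×10^4)(-0.7843)/(1.13×10^-3) = -9.639×10^7 V/(m·s).
I_d = ε₀ A dE/dt = (8.85×10^-12)(0.0117)(-9.639×10^7) = -9.98×10^-6 A.

-9.98×10^-6 A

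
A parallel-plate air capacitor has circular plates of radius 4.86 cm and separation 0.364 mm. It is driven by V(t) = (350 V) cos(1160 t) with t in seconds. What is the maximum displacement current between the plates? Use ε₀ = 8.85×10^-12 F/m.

The displacement current equals the conduction current C dV/dt, which peaks at C V₀ ω.
With C = ε₀A/d = (8.85×10^-12)(7.420×10^-3)/(3.64×10^-4) = 1.804×10^-10 F and ω = 1160 rad/s, I_d,max = (1.804×10^-10)(350)(1160) = 7.32×10^-5 A.

7.32×10^-5 A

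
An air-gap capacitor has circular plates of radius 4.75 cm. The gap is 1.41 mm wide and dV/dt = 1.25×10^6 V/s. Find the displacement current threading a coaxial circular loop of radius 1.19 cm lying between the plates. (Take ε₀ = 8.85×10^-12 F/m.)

3.49×10^-6 A

dE/dt = (dV/dt)/d = 8.865×10^8 V/(m·s); I_d = ε₀(πR²)(dE/dt) = (8.85×10^-12)(7.088×10^-3)(8.865×10^8) = 5.561×10^-5 A.
The field is uniform, so I_d,enc = I_d (r/R)² = (5.561×10^-5)(1.19/4.75)² = 3.49×10^-6 A.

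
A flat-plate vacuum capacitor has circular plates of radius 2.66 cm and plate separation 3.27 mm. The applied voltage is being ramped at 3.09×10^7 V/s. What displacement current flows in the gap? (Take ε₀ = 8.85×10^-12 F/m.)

1.86×10^-4 A

The displacement current equals the charging current C dV/dt. With C = ε₀A/d = (8.85×10^-12)(2.223×10^-3)/(3.27×10^-3) = 6.016×10^-12 F, I_d = (6.016×10^-12)(3.09×10^7) = 1.86×10^-4 A.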